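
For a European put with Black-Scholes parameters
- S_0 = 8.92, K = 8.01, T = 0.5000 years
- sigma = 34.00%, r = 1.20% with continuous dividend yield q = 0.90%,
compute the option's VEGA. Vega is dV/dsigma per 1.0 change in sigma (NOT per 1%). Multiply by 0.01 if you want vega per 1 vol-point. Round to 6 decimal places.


d1 = 0.5740258971; d2 = 0.3336095915
phi(d1) = 0.3383442541; exp(-qT) = 0.9955101098; exp(-rT) = 0.9940179641
Vega = S * exp(-qT) * phi(d1) * sqrt(T) = 8.9200 * 0.9955101098 * 0.3383442541 * 0.7071067812 = 2.124488

Answer: Vega = 2.124488


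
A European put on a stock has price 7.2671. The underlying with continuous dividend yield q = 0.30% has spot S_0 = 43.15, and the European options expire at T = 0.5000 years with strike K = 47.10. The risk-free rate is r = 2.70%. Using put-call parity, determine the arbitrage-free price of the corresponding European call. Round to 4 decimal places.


Put-call parity: C - P = S_0 * exp(-qT) - K * exp(-rT).
S_0 * exp(-qT) = 43.1500 * 0.99850112 = 43.08532352
K * exp(-rT) = 47.1000 * 0.98659072 = 46.46842274
C = P + S*exp(-qT) - K*exp(-rT)
C = 7.2671 + 43.08532352 - 46.46842274 = 3.8840

Answer: Call price = 3.8840


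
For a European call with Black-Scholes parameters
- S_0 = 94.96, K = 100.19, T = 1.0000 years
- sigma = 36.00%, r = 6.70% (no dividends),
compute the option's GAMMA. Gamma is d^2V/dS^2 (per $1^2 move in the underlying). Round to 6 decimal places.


Answer: Gamma = 0.011398

Derivation:
d1 = 0.2171871306; d2 = -0.1428128694
phi(d1) = 0.3896432672; exp(-qT) = 1.0000000000; exp(-rT) = 0.9351952013
Gamma = exp(-qT) * phi(d1) / (S * sigma * sqrt(T)) = 1.0000000000 * 0.3896432672 / (94.9600 * 0.3600 * 1.0000000000) = 0.011398


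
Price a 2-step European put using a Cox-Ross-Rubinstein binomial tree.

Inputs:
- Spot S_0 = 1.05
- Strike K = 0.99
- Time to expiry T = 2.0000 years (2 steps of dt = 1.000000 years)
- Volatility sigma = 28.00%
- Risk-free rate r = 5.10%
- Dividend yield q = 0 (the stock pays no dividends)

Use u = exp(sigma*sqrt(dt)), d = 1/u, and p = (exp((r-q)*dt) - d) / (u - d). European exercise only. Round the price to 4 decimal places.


Answer: Price = V(0,0) = 0.0803

Derivation:
dt = T/N = 1.000000
u = exp(sigma*sqrt(dt)) = 1.323130; d = 1/u = 0.755784
p = (exp((r-q)*dt) - d) / (u - d) = 0.522678
Discount per step: exp(-r*dt) = 0.950279
Stock lattice S(k, i) with i counting down-moves:
  k=0: S(0,0) = 1.0500
  k=1: S(1,0) = 1.3893; S(1,1) = 0.7936
  k=2: S(2,0) = 1.8382; S(2,1) = 1.0500; S(2,2) = 0.5998
Terminal payoffs V(N, i) = max(K - S_T, 0):
  V(2,0) = 0.000000; V(2,1) = 0.000000; V(2,2) = 0.390230
Backward induction: V(k, i) = exp(-r*dt) * [p * V(k+1, i) + (1-p) * V(k+1, i+1)].
  V(1,0) = exp(-r*dt) * [p*0.000000 + (1-p)*0.000000] = 0.000000
  V(1,1) = exp(-r*dt) * [p*0.000000 + (1-p)*0.390230] = 0.177004
  V(0,0) = exp(-r*dt) * [p*0.000000 + (1-p)*0.177004] = 0.080287


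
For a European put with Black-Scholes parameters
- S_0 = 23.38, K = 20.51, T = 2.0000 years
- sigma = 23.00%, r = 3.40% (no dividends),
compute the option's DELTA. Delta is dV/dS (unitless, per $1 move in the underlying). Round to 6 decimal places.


Answer: Delta = -0.219365

Derivation:
d1 = 0.7743384446; d2 = 0.4490693253
phi(d1) = 0.2956028210; exp(-qT) = 1.0000000000; exp(-rT) = 0.9342604736
N(-d1) = 0.2193653373
Delta = -exp(-qT) * N(-d1) = -1.0000000000 * 0.2193653373 = -0.219365


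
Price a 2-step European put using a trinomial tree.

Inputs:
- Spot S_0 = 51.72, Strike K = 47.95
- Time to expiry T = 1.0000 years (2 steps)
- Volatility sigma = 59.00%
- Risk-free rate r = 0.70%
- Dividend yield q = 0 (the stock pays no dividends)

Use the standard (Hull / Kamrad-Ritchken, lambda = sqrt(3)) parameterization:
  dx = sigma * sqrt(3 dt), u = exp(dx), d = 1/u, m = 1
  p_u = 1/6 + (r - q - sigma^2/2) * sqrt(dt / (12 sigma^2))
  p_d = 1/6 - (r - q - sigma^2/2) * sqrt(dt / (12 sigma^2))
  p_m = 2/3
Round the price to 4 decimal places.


Answer: Price = V(0,0) = 8.5772

Derivation:
dt = T/N = 0.500000; dx = sigma*sqrt(3*dt) = 0.722599
u = exp(dx) = 2.059781; d = 1/u = 0.485489
p_u = 0.108872, p_m = 0.666667, p_d = 0.224461
Discount per step: exp(-r*dt) = 0.996506
Stock lattice S(k, j) with j the centered position index:
  k=0: S(0,+0) = 51.7200
  k=1: S(1,-1) = 25.1095; S(1,+0) = 51.7200; S(1,+1) = 106.5319
  k=2: S(2,-2) = 12.1904; S(2,-1) = 25.1095; S(2,+0) = 51.7200; S(2,+1) = 106.5319; S(2,+2) = 219.4322
Terminal payoffs V(N, j) = max(K - S_T, 0):
  V(2,-2) = 35.759638; V(2,-1) = 22.840530; V(2,+0) = 0.000000; V(2,+1) = 0.000000; V(2,+2) = 0.000000
Backward induction: V(k, j) = exp(-r*dt) * [p_u * V(k+1, j+1) + p_m * V(k+1, j) + p_d * V(k+1, j-1)]
  V(1,-1) = exp(-r*dt) * [p_u*0.000000 + p_m*22.840530 + p_d*35.759638] = 23.172435
  V(1,+0) = exp(-r*dt) * [p_u*0.000000 + p_m*0.000000 + p_d*22.840530] = 5.108907
  V(1,+1) = exp(-r*dt) * [p_u*0.000000 + p_m*0.000000 + p_d*0.000000] = 0.000000
  V(0,+0) = exp(-r*dt) * [p_u*0.000000 + p_m*5.108907 + p_d*23.172435] = 8.577184


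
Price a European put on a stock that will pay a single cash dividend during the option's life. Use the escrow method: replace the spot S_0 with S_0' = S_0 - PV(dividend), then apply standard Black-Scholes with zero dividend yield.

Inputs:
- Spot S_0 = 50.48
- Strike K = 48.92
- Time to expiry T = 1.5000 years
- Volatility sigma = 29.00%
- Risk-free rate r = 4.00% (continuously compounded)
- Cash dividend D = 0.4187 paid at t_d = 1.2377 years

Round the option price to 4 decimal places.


Answer: Price = 4.9555

Derivation:
PV(D) = D * exp(-r * t_d) = 0.4187 * 0.95169754 = 0.39847576
S_0' = S_0 - PV(D) = 50.4800 - 0.39847576 = 50.08152424
d1 = (ln(S_0'/K) + (r + sigma^2/2)*T) / (sigma*sqrt(T)) = 0.41258657
d2 = d1 - sigma*sqrt(T) = 0.05741055
exp(-rT) = 0.94176453
N(-d1) = 0.33995477; N(-d2) = 0.47710908
P = K * exp(-rT) * N(-d2) - S_0' * N(-d1) = 48.9200 * 0.94176453 * 0.47710908 - 50.08152424 * 0.33995477 = 4.9555


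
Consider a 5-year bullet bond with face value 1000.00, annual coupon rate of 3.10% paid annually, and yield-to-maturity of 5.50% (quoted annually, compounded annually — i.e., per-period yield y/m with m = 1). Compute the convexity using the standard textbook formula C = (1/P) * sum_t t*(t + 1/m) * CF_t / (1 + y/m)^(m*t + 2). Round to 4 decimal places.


Coupon per period c = face * coupon_rate / m = 31.000000
Periods per year m = 1; per-period yield y/m = 0.055000
Number of cashflows N = 5
Cashflows (t years, CF_t, discount factor 1/(1+y/m)^(m*t), PV):
  t = 1.0000: CF_t = 31.000000, DF = 0.947867, PV = 29.383886
  t = 2.0000: CF_t = 31.000000, DF = 0.898452, PV = 27.852025
  t = 3.0000: CF_t = 31.000000, DF = 0.851614, PV = 26.400024
  t = 4.0000: CF_t = 31.000000, DF = 0.807217, PV = 25.023719
  t = 5.0000: CF_t = 1031.000000, DF = 0.765134, PV = 788.853519
Price P = sum_t PV_t = 897.513173
Convexity numerator sum_t t*(t + 1/m) * CF_t / (1+y/m)^(m*t + 2):
  t = 1.0000: term = 52.800047
  t = 2.0000: term = 150.142314
  t = 3.0000: term = 284.629980
  t = 4.0000: term = 449.652416
  t = 5.0000: term = 21262.420489
Convexity = (1/P) * sum = 22199.645246 / 897.513173 = 24.734618

Answer: Convexity = 24.7346


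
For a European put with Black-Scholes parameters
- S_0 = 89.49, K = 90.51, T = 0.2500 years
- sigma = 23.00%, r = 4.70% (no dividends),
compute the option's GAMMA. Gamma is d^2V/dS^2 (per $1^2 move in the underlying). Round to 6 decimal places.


d1 = 0.0611221335; d2 = -0.0538778665
phi(d1) = 0.3981977687; exp(-qT) = 1.0000000000; exp(-rT) = 0.9883187617
Gamma = exp(-qT) * phi(d1) / (S * sigma * sqrt(T)) = 1.0000000000 * 0.3981977687 / (89.4900 * 0.2300 * 0.5000000000) = 0.038692

Answer: Gamma = 0.038692


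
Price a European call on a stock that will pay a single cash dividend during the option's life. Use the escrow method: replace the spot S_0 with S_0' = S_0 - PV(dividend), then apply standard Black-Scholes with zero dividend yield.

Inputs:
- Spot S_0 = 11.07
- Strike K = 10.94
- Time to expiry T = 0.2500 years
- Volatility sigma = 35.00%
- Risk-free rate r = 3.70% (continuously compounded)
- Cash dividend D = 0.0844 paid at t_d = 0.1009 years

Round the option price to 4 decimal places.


Answer: Price = 0.8364

Derivation:
PV(D) = D * exp(-r * t_d) = 0.0844 * 0.99627366 = 0.08408550
S_0' = S_0 - PV(D) = 11.0700 - 0.08408550 = 10.98591450
d1 = (ln(S_0'/K) + (r + sigma^2/2)*T) / (sigma*sqrt(T)) = 0.16428946
d2 = d1 - sigma*sqrt(T) = -0.01071054
exp(-rT) = 0.99079265
N(d1) = 0.56524836; N(d2) = 0.49572719
C = S_0' * N(d1) - K * exp(-rT) * N(d2) = 10.98591450 * 0.56524836 - 10.9400 * 0.99079265 * 0.49572719 = 0.8364


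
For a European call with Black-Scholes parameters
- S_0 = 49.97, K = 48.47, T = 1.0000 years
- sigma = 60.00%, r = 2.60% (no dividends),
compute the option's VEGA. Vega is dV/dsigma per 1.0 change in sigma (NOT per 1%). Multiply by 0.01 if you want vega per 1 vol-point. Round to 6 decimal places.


d1 = 0.3941296258; d2 = -0.2058703742
phi(d1) = 0.3691295494; exp(-qT) = 1.0000000000; exp(-rT) = 0.9743350896
Vega = S * exp(-qT) * phi(d1) * sqrt(T) = 49.9700 * 1.0000000000 * 0.3691295494 * 1.0000000000 = 18.445404

Answer: Vega = 18.445404


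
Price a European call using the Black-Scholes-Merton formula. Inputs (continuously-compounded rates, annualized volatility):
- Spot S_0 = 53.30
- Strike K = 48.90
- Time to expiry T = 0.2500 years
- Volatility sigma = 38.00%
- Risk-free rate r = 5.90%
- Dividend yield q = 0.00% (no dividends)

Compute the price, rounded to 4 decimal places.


d1 = (ln(S/K) + (r - q + 0.5*sigma^2) * T) / (sigma * sqrt(T)) = 0.62609966
d2 = d1 - sigma * sqrt(T) = 0.43609966
exp(-rT) = 0.98535825; exp(-qT) = 1.00000000
C = S_0 * exp(-qT) * N(d1) - K * exp(-rT) * N(d2)
N(d1) = 0.73437521; N(d2) = 0.66861779
C = 53.3000 * 1.00000000 * 0.73437521 - 48.9000 * 0.98535825 * 0.66861779 = 6.9255

Answer: Price = 6.9255


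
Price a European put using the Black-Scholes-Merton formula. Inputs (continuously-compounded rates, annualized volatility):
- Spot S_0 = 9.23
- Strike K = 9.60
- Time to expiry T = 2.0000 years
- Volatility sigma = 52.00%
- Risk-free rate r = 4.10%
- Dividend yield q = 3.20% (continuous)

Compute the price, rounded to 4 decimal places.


d1 = (ln(S/K) + (r - q + 0.5*sigma^2) * T) / (sigma * sqrt(T)) = 0.33872584
d2 = d1 - sigma * sqrt(T) = -0.39666522
exp(-rT) = 0.92127196; exp(-qT) = 0.93800500
P = K * exp(-rT) * N(-d2) - S_0 * exp(-qT) * N(-d1)
N(-d1) = 0.36740814; N(-d2) = 0.65419282
P = 9.6000 * 0.92127196 * 0.65419282 - 9.2300 * 0.93800500 * 0.36740814 = 2.6049

Answer: Price = 2.6049


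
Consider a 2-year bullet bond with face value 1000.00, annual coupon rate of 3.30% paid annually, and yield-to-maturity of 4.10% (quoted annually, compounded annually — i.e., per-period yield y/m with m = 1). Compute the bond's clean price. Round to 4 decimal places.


Coupon per period c = face * coupon_rate / m = 33.000000
Periods per year m = 1; per-period yield y/m = 0.041000
Number of cashflows N = 2
Cashflows (t years, CF_t, discount factor 1/(1+y/m)^(m*t), PV):
  t = 1.0000: CF_t = 33.000000, DF = 0.960615, PV = 31.700288
  t = 2.0000: CF_t = 1033.000000, DF = 0.922781, PV = 953.232547
Price P = sum_t PV_t = 984.932835

Answer: Price = 984.9328


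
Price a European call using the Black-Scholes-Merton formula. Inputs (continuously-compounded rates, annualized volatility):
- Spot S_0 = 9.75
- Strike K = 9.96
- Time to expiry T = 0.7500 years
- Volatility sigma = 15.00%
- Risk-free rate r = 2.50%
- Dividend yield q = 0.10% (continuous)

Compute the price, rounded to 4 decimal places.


Answer: Price = 0.4894

Derivation:
d1 = (ln(S/K) + (r - q + 0.5*sigma^2) * T) / (sigma * sqrt(T)) = 0.03947316
d2 = d1 - sigma * sqrt(T) = -0.09043065
exp(-rT) = 0.98142469; exp(-qT) = 0.99925028
C = S_0 * exp(-qT) * N(d1) - K * exp(-rT) * N(d2)
N(d1) = 0.51574342; N(d2) = 0.46397250
C = 9.7500 * 0.99925028 * 0.51574342 - 9.9600 * 0.98142469 * 0.46397250 = 0.4894


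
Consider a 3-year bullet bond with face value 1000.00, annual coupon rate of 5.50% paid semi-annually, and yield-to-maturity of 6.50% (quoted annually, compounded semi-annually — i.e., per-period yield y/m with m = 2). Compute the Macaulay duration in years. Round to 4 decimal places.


Answer: Macaulay duration = 2.8031 years

Derivation:
Coupon per period c = face * coupon_rate / m = 27.500000
Periods per year m = 2; per-period yield y/m = 0.032500
Number of cashflows N = 6
Cashflows (t years, CF_t, discount factor 1/(1+y/m)^(m*t), PV):
  t = 0.5000: CF_t = 27.500000, DF = 0.968523, PV = 26.634383
  t = 1.0000: CF_t = 27.500000, DF = 0.938037, PV = 25.796012
  t = 1.5000: CF_t = 27.500000, DF = 0.908510, PV = 24.984031
  t = 2.0000: CF_t = 27.500000, DF = 0.879913, PV = 24.197609
  t = 2.5000: CF_t = 27.500000, DF = 0.852216, PV = 23.435941
  t = 3.0000: CF_t = 1027.500000, DF = 0.825391, PV = 848.089075
Price P = sum_t PV_t = 973.137050
Macaulay numerator sum_t t * PV_t:
  t * PV_t at t = 0.5000: 13.317191
  t * PV_t at t = 1.0000: 25.796012
  t * PV_t at t = 1.5000: 37.476047
  t * PV_t at t = 2.0000: 48.395218
  t * PV_t at t = 2.5000: 58.589852
  t * PV_t at t = 3.0000: 2544.267224
Macaulay duration D = (sum_t t * PV_t) / P = 2727.841544 / 973.137050 = 2.803142


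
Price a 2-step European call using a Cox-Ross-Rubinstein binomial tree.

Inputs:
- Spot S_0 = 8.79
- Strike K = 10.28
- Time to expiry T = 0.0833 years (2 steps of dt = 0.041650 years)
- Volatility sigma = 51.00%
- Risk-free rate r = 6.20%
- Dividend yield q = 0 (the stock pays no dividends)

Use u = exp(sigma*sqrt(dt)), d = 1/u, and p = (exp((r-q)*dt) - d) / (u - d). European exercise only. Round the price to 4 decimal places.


Answer: Price = V(0,0) = 0.1281

Derivation:
dt = T/N = 0.041650
u = exp(sigma*sqrt(dt)) = 1.109692; d = 1/u = 0.901151
p = (exp((r-q)*dt) - d) / (u - d) = 0.486402
Discount per step: exp(-r*dt) = 0.997421
Stock lattice S(k, i) with i counting down-moves:
  k=0: S(0,0) = 8.7900
  k=1: S(1,0) = 9.7542; S(1,1) = 7.9211
  k=2: S(2,0) = 10.8241; S(2,1) = 8.7900; S(2,2) = 7.1381
Terminal payoffs V(N, i) = max(S_T - K, 0):
  V(2,0) = 0.544149; V(2,1) = 0.000000; V(2,2) = 0.000000
Backward induction: V(k, i) = exp(-r*dt) * [p * V(k+1, i) + (1-p) * V(k+1, i+1)].
  V(1,0) = exp(-r*dt) * [p*0.544149 + (1-p)*0.000000] = 0.263993
  V(1,1) = exp(-r*dt) * [p*0.000000 + (1-p)*0.000000] = 0.000000
  V(0,0) = exp(-r*dt) * [p*0.263993 + (1-p)*0.000000] = 0.128075


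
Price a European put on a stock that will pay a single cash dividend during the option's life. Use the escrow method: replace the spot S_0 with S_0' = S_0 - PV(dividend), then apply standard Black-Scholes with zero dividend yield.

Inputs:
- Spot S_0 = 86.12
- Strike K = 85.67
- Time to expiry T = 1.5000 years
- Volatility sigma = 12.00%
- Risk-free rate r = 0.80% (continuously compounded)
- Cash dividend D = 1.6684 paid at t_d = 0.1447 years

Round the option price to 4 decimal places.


PV(D) = D * exp(-r * t_d) = 1.6684 * 0.99884307 = 1.66646978
S_0' = S_0 - PV(D) = 86.1200 - 1.66646978 = 84.45353022
d1 = (ln(S_0'/K) + (r + sigma^2/2)*T) / (sigma*sqrt(T)) = 0.05782659
d2 = d1 - sigma*sqrt(T) = -0.08914279
exp(-rT) = 0.98807171
N(-d1) = 0.47694338; N(-d2) = 0.53551578
P = K * exp(-rT) * N(-d2) - S_0' * N(-d1) = 85.6700 * 0.98807171 * 0.53551578 - 84.45353022 * 0.47694338 = 5.0508

Answer: Price = 5.0508


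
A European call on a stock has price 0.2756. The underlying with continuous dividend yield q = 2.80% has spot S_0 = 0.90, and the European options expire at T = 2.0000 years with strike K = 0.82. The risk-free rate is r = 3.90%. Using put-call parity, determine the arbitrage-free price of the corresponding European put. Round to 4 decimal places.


Put-call parity: C - P = S_0 * exp(-qT) - K * exp(-rT).
S_0 * exp(-qT) = 0.9000 * 0.94553914 = 0.85098522
K * exp(-rT) = 0.8200 * 0.92496443 = 0.75847083
P = C - S*exp(-qT) + K*exp(-rT)
P = 0.2756 - 0.85098522 + 0.75847083 = 0.1831

Answer: Put price = 0.1831


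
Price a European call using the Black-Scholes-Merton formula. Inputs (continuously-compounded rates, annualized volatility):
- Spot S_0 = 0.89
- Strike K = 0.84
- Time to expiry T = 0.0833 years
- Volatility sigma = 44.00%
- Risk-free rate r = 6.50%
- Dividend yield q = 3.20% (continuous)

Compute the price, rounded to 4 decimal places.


Answer: Price = 0.0746

Derivation:
d1 = (ln(S/K) + (r - q + 0.5*sigma^2) * T) / (sigma * sqrt(T)) = 0.54044427
d2 = d1 - sigma * sqrt(T) = 0.41345261
exp(-rT) = 0.99460013; exp(-qT) = 0.99733795
C = S_0 * exp(-qT) * N(d1) - K * exp(-rT) * N(d2)
N(d1) = 0.70555466; N(d2) = 0.66036248
C = 0.8900 * 0.99733795 * 0.70555466 - 0.8400 * 0.99460013 * 0.66036248 = 0.0746


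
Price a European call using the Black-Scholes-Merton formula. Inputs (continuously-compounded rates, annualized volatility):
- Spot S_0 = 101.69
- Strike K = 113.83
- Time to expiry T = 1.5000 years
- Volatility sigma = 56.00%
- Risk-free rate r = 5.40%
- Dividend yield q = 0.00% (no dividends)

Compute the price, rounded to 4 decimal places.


d1 = (ln(S/K) + (r - q + 0.5*sigma^2) * T) / (sigma * sqrt(T)) = 0.29659656
d2 = d1 - sigma * sqrt(T) = -0.38926057
exp(-rT) = 0.92219369; exp(-qT) = 1.00000000
C = S_0 * exp(-qT) * N(d1) - K * exp(-rT) * N(d2)
N(d1) = 0.61661273; N(d2) = 0.34854170
C = 101.6900 * 1.00000000 * 0.61661273 - 113.8300 * 0.92219369 * 0.34854170 = 26.1158

Answer: Price = 26.1158


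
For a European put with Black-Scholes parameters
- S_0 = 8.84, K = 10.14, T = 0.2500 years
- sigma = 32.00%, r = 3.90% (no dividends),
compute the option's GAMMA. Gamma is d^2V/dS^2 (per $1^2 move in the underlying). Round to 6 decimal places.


d1 = -0.7165695095; d2 = -0.8765695095
phi(d1) = 0.3086107626; exp(-qT) = 1.0000000000; exp(-rT) = 0.9902973771
Gamma = exp(-qT) * phi(d1) / (S * sigma * sqrt(T)) = 1.0000000000 * 0.3086107626 / (8.8400 * 0.3200 * 0.5000000000) = 0.218192

Answer: Gamma = 0.218192


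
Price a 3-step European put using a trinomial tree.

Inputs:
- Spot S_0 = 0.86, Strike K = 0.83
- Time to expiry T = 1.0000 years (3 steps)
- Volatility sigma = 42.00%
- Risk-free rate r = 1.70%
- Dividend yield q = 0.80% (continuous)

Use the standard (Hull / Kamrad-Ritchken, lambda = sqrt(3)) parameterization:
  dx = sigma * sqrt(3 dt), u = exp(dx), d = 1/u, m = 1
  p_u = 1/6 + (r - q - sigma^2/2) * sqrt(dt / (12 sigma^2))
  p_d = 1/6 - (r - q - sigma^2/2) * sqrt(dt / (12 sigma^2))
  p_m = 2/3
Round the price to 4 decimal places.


Answer: Price = V(0,0) = 0.1128

Derivation:
dt = T/N = 0.333333; dx = sigma*sqrt(3*dt) = 0.420000
u = exp(dx) = 1.521962; d = 1/u = 0.657047
p_u = 0.135238, p_m = 0.666667, p_d = 0.198095
Discount per step: exp(-r*dt) = 0.994349
Stock lattice S(k, j) with j the centered position index:
  k=0: S(0,+0) = 0.8600
  k=1: S(1,-1) = 0.5651; S(1,+0) = 0.8600; S(1,+1) = 1.3089
  k=2: S(2,-2) = 0.3713; S(2,-1) = 0.5651; S(2,+0) = 0.8600; S(2,+1) = 1.3089; S(2,+2) = 1.9921
  k=3: S(3,-3) = 0.2439; S(3,-2) = 0.3713; S(3,-1) = 0.5651; S(3,+0) = 0.8600; S(3,+1) = 1.3089; S(3,+2) = 1.9921; S(3,+3) = 3.0319
Terminal payoffs V(N, j) = max(K - S_T, 0):
  V(3,-3) = 0.586058; V(3,-2) = 0.458729; V(3,-1) = 0.264940; V(3,+0) = 0.000000; V(3,+1) = 0.000000; V(3,+2) = 0.000000; V(3,+3) = 0.000000
Backward induction: V(k, j) = exp(-r*dt) * [p_u * V(k+1, j+1) + p_m * V(k+1, j) + p_d * V(k+1, j-1)]
  V(2,-2) = exp(-r*dt) * [p_u*0.264940 + p_m*0.458729 + p_d*0.586058] = 0.455158
  V(2,-1) = exp(-r*dt) * [p_u*0.000000 + p_m*0.264940 + p_d*0.458729] = 0.265987
  V(2,+0) = exp(-r*dt) * [p_u*0.000000 + p_m*0.000000 + p_d*0.264940] = 0.052187
  V(2,+1) = exp(-r*dt) * [p_u*0.000000 + p_m*0.000000 + p_d*0.000000] = 0.000000
  V(2,+2) = exp(-r*dt) * [p_u*0.000000 + p_m*0.000000 + p_d*0.000000] = 0.000000
  V(1,-1) = exp(-r*dt) * [p_u*0.052187 + p_m*0.265987 + p_d*0.455158] = 0.272996
  V(1,+0) = exp(-r*dt) * [p_u*0.000000 + p_m*0.052187 + p_d*0.265987] = 0.086988
  V(1,+1) = exp(-r*dt) * [p_u*0.000000 + p_m*0.000000 + p_d*0.052187] = 0.010280
  V(0,+0) = exp(-r*dt) * [p_u*0.010280 + p_m*0.086988 + p_d*0.272996] = 0.112820


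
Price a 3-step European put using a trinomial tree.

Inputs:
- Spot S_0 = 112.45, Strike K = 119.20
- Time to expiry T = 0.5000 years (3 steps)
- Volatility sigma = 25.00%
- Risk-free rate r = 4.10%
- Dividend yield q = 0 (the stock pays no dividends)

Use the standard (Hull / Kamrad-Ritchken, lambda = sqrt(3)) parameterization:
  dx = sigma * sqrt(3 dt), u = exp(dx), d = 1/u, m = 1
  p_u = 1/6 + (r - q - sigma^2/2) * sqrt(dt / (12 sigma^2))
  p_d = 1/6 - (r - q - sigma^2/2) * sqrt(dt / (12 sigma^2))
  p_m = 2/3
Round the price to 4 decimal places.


Answer: Price = V(0,0) = 10.6025

Derivation:
dt = T/N = 0.166667; dx = sigma*sqrt(3*dt) = 0.176777
u = exp(dx) = 1.193365; d = 1/u = 0.837967
p_u = 0.171263, p_m = 0.666667, p_d = 0.162070
Discount per step: exp(-r*dt) = 0.993190
Stock lattice S(k, j) with j the centered position index:
  k=0: S(0,+0) = 112.4500
  k=1: S(1,-1) = 94.2294; S(1,+0) = 112.4500; S(1,+1) = 134.1938
  k=2: S(2,-2) = 78.9611; S(2,-1) = 94.2294; S(2,+0) = 112.4500; S(2,+1) = 134.1938; S(2,+2) = 160.1422
  k=3: S(3,-3) = 66.1668; S(3,-2) = 78.9611; S(3,-1) = 94.2294; S(3,+0) = 112.4500; S(3,+1) = 134.1938; S(3,+2) = 160.1422; S(3,+3) = 191.1080
Terminal payoffs V(N, j) = max(K - S_T, 0):
  V(3,-3) = 53.033215; V(3,-2) = 40.238903; V(3,-1) = 24.970624; V(3,+0) = 6.750000; V(3,+1) = 0.000000; V(3,+2) = 0.000000; V(3,+3) = 0.000000
Backward induction: V(k, j) = exp(-r*dt) * [p_u * V(k+1, j+1) + p_m * V(k+1, j) + p_d * V(k+1, j-1)]
  V(2,-2) = exp(-r*dt) * [p_u*24.970624 + p_m*40.238903 + p_d*53.033215] = 39.427252
  V(2,-1) = exp(-r*dt) * [p_u*6.750000 + p_m*24.970624 + p_d*40.238903] = 24.158993
  V(2,+0) = exp(-r*dt) * [p_u*0.000000 + p_m*6.750000 + p_d*24.970624] = 8.488795
  V(2,+1) = exp(-r*dt) * [p_u*0.000000 + p_m*0.000000 + p_d*6.750000] = 1.086526
  V(2,+2) = exp(-r*dt) * [p_u*0.000000 + p_m*0.000000 + p_d*0.000000] = 0.000000
  V(1,-1) = exp(-r*dt) * [p_u*8.488795 + p_m*24.158993 + p_d*39.427252] = 23.786705
  V(1,+0) = exp(-r*dt) * [p_u*1.086526 + p_m*8.488795 + p_d*24.158993] = 9.694267
  V(1,+1) = exp(-r*dt) * [p_u*0.000000 + p_m*1.086526 + p_d*8.488795] = 2.085832
  V(0,+0) = exp(-r*dt) * [p_u*2.085832 + p_m*9.694267 + p_d*23.786705] = 10.602494


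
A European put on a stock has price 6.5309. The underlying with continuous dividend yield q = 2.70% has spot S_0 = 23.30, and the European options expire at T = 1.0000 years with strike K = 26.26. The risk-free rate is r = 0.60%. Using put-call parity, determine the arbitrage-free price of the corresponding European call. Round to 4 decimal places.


Put-call parity: C - P = S_0 * exp(-qT) - K * exp(-rT).
S_0 * exp(-qT) = 23.3000 * 0.97336124 = 22.67931693
K * exp(-rT) = 26.2600 * 0.99401796 = 26.10291174
C = P + S*exp(-qT) - K*exp(-rT)
C = 6.5309 + 22.67931693 - 26.10291174 = 3.1073

Answer: Call price = 3.1073


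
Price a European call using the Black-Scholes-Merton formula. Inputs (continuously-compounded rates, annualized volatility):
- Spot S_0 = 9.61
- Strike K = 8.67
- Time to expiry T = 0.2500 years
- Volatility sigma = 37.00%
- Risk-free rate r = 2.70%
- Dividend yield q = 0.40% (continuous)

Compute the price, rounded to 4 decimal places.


d1 = (ln(S/K) + (r - q + 0.5*sigma^2) * T) / (sigma * sqrt(T)) = 0.67998882
d2 = d1 - sigma * sqrt(T) = 0.49498882
exp(-rT) = 0.99327273; exp(-qT) = 0.99900050
C = S_0 * exp(-qT) * N(d1) - K * exp(-rT) * N(d2)
N(d1) = 0.75174423; N(d2) = 0.68969599
C = 9.6100 * 0.99900050 * 0.75174423 - 8.6700 * 0.99327273 * 0.68969599 = 1.2776

Answer: Price = 1.2776


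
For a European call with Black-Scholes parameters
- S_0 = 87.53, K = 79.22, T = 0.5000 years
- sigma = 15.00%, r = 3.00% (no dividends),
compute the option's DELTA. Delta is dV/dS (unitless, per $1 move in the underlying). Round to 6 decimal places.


Answer: Delta = 0.871798

Derivation:
d1 = 1.1349327782; d2 = 1.0288667610
phi(d1) = 0.2095119001; exp(-qT) = 1.0000000000; exp(-rT) = 0.9851119396
N(d1) = 0.8717982576
Delta = exp(-qT) * N(d1) = 1.0000000000 * 0.8717982576 = 0.871798


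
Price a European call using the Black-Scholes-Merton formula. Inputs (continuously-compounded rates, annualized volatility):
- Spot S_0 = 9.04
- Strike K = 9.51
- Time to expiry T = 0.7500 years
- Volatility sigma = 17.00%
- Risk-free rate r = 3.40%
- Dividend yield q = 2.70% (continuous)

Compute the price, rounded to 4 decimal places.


d1 = (ln(S/K) + (r - q + 0.5*sigma^2) * T) / (sigma * sqrt(T)) = -0.23499652
d2 = d1 - sigma * sqrt(T) = -0.38222084
exp(-rT) = 0.97482238; exp(-qT) = 0.97995365
C = S_0 * exp(-qT) * N(d1) - K * exp(-rT) * N(d2)
N(d1) = 0.40710572; N(d2) = 0.35114878
C = 9.0400 * 0.97995365 * 0.40710572 - 9.5100 * 0.97482238 * 0.35114878 = 0.3511

Answer: Price = 0.3511


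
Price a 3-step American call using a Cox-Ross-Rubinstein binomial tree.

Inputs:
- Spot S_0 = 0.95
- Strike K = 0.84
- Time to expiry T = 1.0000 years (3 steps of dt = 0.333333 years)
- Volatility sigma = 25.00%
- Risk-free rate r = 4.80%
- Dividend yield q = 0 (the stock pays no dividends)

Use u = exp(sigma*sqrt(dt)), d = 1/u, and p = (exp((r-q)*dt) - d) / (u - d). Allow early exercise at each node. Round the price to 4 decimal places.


dt = T/N = 0.333333
u = exp(sigma*sqrt(dt)) = 1.155274; d = 1/u = 0.865596
p = (exp((r-q)*dt) - d) / (u - d) = 0.519656
Discount per step: exp(-r*dt) = 0.984127
Stock lattice S(k, i) with i counting down-moves:
  k=0: S(0,0) = 0.9500
  k=1: S(1,0) = 1.0975; S(1,1) = 0.8223
  k=2: S(2,0) = 1.2679; S(2,1) = 0.9500; S(2,2) = 0.7118
  k=3: S(3,0) = 1.4648; S(3,1) = 1.0975; S(3,2) = 0.8223; S(3,3) = 0.6161
Terminal payoffs V(N, i) = max(S_T - K, 0):
  V(3,0) = 0.624801; V(3,1) = 0.257510; V(3,2) = 0.000000; V(3,3) = 0.000000
Backward induction: V(k, i) = exp(-r*dt) * [p * V(k+1, i) + (1-p) * V(k+1, i+1)]; then take max(V_cont, immediate exercise) for American.
  V(2,0) = exp(-r*dt) * [p*0.624801 + (1-p)*0.257510] = 0.441258; exercise = 0.427925; V(2,0) = max -> 0.441258
  V(2,1) = exp(-r*dt) * [p*0.257510 + (1-p)*0.000000] = 0.131693; exercise = 0.110000; V(2,1) = max -> 0.131693
  V(2,2) = exp(-r*dt) * [p*0.000000 + (1-p)*0.000000] = 0.000000; exercise = 0.000000; V(2,2) = max -> 0.000000
  V(1,0) = exp(-r*dt) * [p*0.441258 + (1-p)*0.131693] = 0.287917; exercise = 0.257510; V(1,0) = max -> 0.287917
  V(1,1) = exp(-r*dt) * [p*0.131693 + (1-p)*0.000000] = 0.067349; exercise = 0.000000; V(1,1) = max -> 0.067349
  V(0,0) = exp(-r*dt) * [p*0.287917 + (1-p)*0.067349] = 0.179080; exercise = 0.110000; V(0,0) = max -> 0.179080

Answer: Price = V(0,0) = 0.1791


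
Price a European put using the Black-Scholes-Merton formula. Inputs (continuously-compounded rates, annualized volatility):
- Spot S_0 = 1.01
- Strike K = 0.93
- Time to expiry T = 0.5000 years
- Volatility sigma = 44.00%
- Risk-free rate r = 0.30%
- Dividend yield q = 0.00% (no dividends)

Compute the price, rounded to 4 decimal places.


Answer: Price = 0.0834

Derivation:
d1 = (ln(S/K) + (r - q + 0.5*sigma^2) * T) / (sigma * sqrt(T)) = 0.42561729
d2 = d1 - sigma * sqrt(T) = 0.11449031
exp(-rT) = 0.99850112; exp(-qT) = 1.00000000
P = K * exp(-rT) * N(-d2) - S_0 * exp(-qT) * N(-d1)
N(-d1) = 0.33519337; N(-d2) = 0.45442457
P = 0.9300 * 0.99850112 * 0.45442457 - 1.0100 * 1.00000000 * 0.33519337 = 0.0834


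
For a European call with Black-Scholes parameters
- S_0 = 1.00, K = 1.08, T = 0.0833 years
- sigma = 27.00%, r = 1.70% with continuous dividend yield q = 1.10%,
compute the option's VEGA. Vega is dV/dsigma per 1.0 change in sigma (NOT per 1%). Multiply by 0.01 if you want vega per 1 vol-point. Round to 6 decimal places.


d1 = -0.9422310915; d2 = -1.0201577878
phi(d1) = 0.2559333428; exp(-qT) = 0.9990841197; exp(-rT) = 0.9985849022
Vega = S * exp(-qT) * phi(d1) * sqrt(T) = 1.0000 * 0.9990841197 * 0.2559333428 * 0.2886173938 = 0.073799

Answer: Vega = 0.073799


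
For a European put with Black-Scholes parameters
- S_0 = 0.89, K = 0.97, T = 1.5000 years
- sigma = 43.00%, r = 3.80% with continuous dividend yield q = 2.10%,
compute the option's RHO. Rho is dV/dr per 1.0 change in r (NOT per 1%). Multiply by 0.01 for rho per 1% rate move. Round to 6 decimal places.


Answer: Rho = -0.889792

Derivation:
d1 = 0.1482993079; d2 = -0.3783409868
phi(d1) = 0.3945794063; exp(-qT) = 0.9689909565; exp(-rT) = 0.9445940694
N(-d2) = 0.6474113494
Rho = -K*T*exp(-rT)*N(-d2) = -0.9700 * 1.5000 * 0.9445940694 * 0.6474113494 = -0.889792


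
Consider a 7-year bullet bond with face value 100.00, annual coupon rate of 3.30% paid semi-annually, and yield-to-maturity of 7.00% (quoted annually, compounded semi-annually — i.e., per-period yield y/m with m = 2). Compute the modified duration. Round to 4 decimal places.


Coupon per period c = face * coupon_rate / m = 1.650000
Periods per year m = 2; per-period yield y/m = 0.035000
Number of cashflows N = 14
Cashflows (t years, CF_t, discount factor 1/(1+y/m)^(m*t), PV):
  t = 0.5000: CF_t = 1.650000, DF = 0.966184, PV = 1.594203
  t = 1.0000: CF_t = 1.650000, DF = 0.933511, PV = 1.540293
  t = 1.5000: CF_t = 1.650000, DF = 0.901943, PV = 1.488205
  t = 2.0000: CF_t = 1.650000, DF = 0.871442, PV = 1.437880
  t = 2.5000: CF_t = 1.650000, DF = 0.841973, PV = 1.389256
  t = 3.0000: CF_t = 1.650000, DF = 0.813501, PV = 1.342276
  t = 3.5000: CF_t = 1.650000, DF = 0.785991, PV = 1.296885
  t = 4.0000: CF_t = 1.650000, DF = 0.759412, PV = 1.253029
  t = 4.5000: CF_t = 1.650000, DF = 0.733731, PV = 1.210656
  t = 5.0000: CF_t = 1.650000, DF = 0.708919, PV = 1.169716
  t = 5.5000: CF_t = 1.650000, DF = 0.684946, PV = 1.130160
  t = 6.0000: CF_t = 1.650000, DF = 0.661783, PV = 1.091942
  t = 6.5000: CF_t = 1.650000, DF = 0.639404, PV = 1.055017
  t = 7.0000: CF_t = 101.650000, DF = 0.617782, PV = 62.797519
Price P = sum_t PV_t = 79.797037
First compute Macaulay numerator sum_t t * PV_t:
  t * PV_t at t = 0.5000: 0.797101
  t * PV_t at t = 1.0000: 1.540293
  t * PV_t at t = 1.5000: 2.232308
  t * PV_t at t = 2.0000: 2.875759
  t * PV_t at t = 2.5000: 3.473139
  t * PV_t at t = 3.0000: 4.026828
  t * PV_t at t = 3.5000: 4.539098
  t * PV_t at t = 4.0000: 5.012116
  t * PV_t at t = 4.5000: 5.447952
  t * PV_t at t = 5.0000: 5.848580
  t * PV_t at t = 5.5000: 6.215882
  t * PV_t at t = 6.0000: 6.551655
  t * PV_t at t = 6.5000: 6.857610
  t * PV_t at t = 7.0000: 439.582633
Macaulay duration D = 495.000955 / 79.797037 = 6.203250
Modified duration = D / (1 + y/m) = 6.203250 / (1 + 0.035000) = 5.993478

Answer: Modified duration = 5.9935


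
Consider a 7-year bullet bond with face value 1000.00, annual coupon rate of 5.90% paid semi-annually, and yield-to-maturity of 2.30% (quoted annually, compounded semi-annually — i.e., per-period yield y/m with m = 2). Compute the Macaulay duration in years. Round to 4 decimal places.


Answer: Macaulay duration = 5.9700 years

Derivation:
Coupon per period c = face * coupon_rate / m = 29.500000
Periods per year m = 2; per-period yield y/m = 0.011500
Number of cashflows N = 14
Cashflows (t years, CF_t, discount factor 1/(1+y/m)^(m*t), PV):
  t = 0.5000: CF_t = 29.500000, DF = 0.988631, PV = 29.164607
  t = 1.0000: CF_t = 29.500000, DF = 0.977391, PV = 28.833027
  t = 1.5000: CF_t = 29.500000, DF = 0.966279, PV = 28.505217
  t = 2.0000: CF_t = 29.500000, DF = 0.955293, PV = 28.181134
  t = 2.5000: CF_t = 29.500000, DF = 0.944432, PV = 27.860736
  t = 3.0000: CF_t = 29.500000, DF = 0.933694, PV = 27.543980
  t = 3.5000: CF_t = 29.500000, DF = 0.923079, PV = 27.230825
  t = 4.0000: CF_t = 29.500000, DF = 0.912584, PV = 26.921231
  t = 4.5000: CF_t = 29.500000, DF = 0.902209, PV = 26.615157
  t = 5.0000: CF_t = 29.500000, DF = 0.891951, PV = 26.312563
  t = 5.5000: CF_t = 29.500000, DF = 0.881810, PV = 26.013408
  t = 6.0000: CF_t = 29.500000, DF = 0.871785, PV = 25.717655
  t = 6.5000: CF_t = 29.500000, DF = 0.861873, PV = 25.425265
  t = 7.0000: CF_t = 1029.500000, DF = 0.852075, PV = 877.210722
Price P = sum_t PV_t = 1231.535528
Macaulay numerator sum_t t * PV_t:
  t * PV_t at t = 0.5000: 14.582304
  t * PV_t at t = 1.0000: 28.833027
  t * PV_t at t = 1.5000: 42.757826
  t * PV_t at t = 2.0000: 56.362268
  t * PV_t at t = 2.5000: 69.651839
  t * PV_t at t = 3.0000: 82.631940
  t * PV_t at t = 3.5000: 95.307889
  t * PV_t at t = 4.0000: 107.684925
  t * PV_t at t = 4.5000: 119.768206
  t * PV_t at t = 5.0000: 131.562813
  t * PV_t at t = 5.5000: 143.073746
  t * PV_t at t = 6.0000: 154.305932
  t * PV_t at t = 6.5000: 165.264221
  t * PV_t at t = 7.0000: 6140.475056
Macaulay duration D = (sum_t t * PV_t) / P = 7352.261991 / 1231.535528 = 5.969996


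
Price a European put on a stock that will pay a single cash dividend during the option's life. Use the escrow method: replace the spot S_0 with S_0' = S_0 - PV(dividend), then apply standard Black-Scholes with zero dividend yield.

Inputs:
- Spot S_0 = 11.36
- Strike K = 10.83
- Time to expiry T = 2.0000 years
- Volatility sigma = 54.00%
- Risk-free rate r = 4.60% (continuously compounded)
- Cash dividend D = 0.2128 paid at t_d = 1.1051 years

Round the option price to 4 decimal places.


Answer: Price = 2.5262

Derivation:
PV(D) = D * exp(-r * t_d) = 0.2128 * 0.95043586 = 0.20225275
S_0' = S_0 - PV(D) = 11.3600 - 0.20225275 = 11.15774725
d1 = (ln(S_0'/K) + (r + sigma^2/2)*T) / (sigma*sqrt(T)) = 0.54134788
d2 = d1 - sigma*sqrt(T) = -0.22232745
exp(-rT) = 0.91210515
N(-d1) = 0.29413391; N(-d2) = 0.58797051
P = K * exp(-rT) * N(-d2) - S_0' * N(-d1) = 10.8300 * 0.91210515 * 0.58797051 - 11.15774725 * 0.29413391 = 2.5262


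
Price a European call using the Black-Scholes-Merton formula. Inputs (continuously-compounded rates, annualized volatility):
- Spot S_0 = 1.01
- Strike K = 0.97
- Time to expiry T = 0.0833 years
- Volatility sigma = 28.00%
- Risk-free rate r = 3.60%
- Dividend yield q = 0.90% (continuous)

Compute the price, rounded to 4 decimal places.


Answer: Price = 0.0573

Derivation:
d1 = (ln(S/K) + (r - q + 0.5*sigma^2) * T) / (sigma * sqrt(T)) = 0.56827580
d2 = d1 - sigma * sqrt(T) = 0.48746293
exp(-rT) = 0.99700569; exp(-qT) = 0.99925058
C = S_0 * exp(-qT) * N(d1) - K * exp(-rT) * N(d2)
N(d1) = 0.71507615; N(d2) = 0.68703485
C = 1.0100 * 0.99925058 * 0.71507615 - 0.9700 * 0.99700569 * 0.68703485 = 0.0573


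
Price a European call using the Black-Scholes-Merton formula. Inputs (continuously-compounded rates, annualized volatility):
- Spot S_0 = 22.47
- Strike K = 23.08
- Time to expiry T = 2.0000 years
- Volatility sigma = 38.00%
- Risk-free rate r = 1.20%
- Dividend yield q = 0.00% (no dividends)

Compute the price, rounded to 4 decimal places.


Answer: Price = 4.7354

Derivation:
d1 = (ln(S/K) + (r - q + 0.5*sigma^2) * T) / (sigma * sqrt(T)) = 0.26351757
d2 = d1 - sigma * sqrt(T) = -0.27388359
exp(-rT) = 0.97628571; exp(-qT) = 1.00000000
C = S_0 * exp(-qT) * N(d1) - K * exp(-rT) * N(d2)
N(d1) = 0.60392416; N(d2) = 0.39208704
C = 22.4700 * 1.00000000 * 0.60392416 - 23.0800 * 0.97628571 * 0.39208704 = 4.7354


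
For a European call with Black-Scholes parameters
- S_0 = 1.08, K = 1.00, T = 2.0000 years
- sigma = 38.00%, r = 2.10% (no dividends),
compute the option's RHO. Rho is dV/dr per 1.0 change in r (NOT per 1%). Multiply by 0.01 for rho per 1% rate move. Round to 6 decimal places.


Answer: Rho = 0.922667

Derivation:
d1 = 0.4900641529; d2 = -0.0473370008
phi(d1) = 0.3538012479; exp(-qT) = 1.0000000000; exp(-rT) = 0.9588697806
N(d2) = 0.4811223194
Rho = K*T*exp(-rT)*N(d2) = 1.0000 * 2.0000 * 0.9588697806 * 0.4811223194 = 0.922667


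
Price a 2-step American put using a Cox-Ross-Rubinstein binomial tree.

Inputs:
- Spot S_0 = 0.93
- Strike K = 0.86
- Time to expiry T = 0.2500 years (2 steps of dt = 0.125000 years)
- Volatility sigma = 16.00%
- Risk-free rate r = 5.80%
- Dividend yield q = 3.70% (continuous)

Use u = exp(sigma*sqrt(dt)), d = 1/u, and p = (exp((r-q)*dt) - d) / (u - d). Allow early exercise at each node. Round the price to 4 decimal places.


Answer: Price = V(0,0) = 0.0070

Derivation:
dt = T/N = 0.125000
u = exp(sigma*sqrt(dt)) = 1.058199; d = 1/u = 0.945002
p = (exp((r-q)*dt) - d) / (u - d) = 0.509082
Discount per step: exp(-r*dt) = 0.992776
Stock lattice S(k, i) with i counting down-moves:
  k=0: S(0,0) = 0.9300
  k=1: S(1,0) = 0.9841; S(1,1) = 0.8789
  k=2: S(2,0) = 1.0414; S(2,1) = 0.9300; S(2,2) = 0.8305
Terminal payoffs V(N, i) = max(K - S_T, 0):
  V(2,0) = 0.000000; V(2,1) = 0.000000; V(2,2) = 0.029484
Backward induction: V(k, i) = exp(-r*dt) * [p * V(k+1, i) + (1-p) * V(k+1, i+1)]; then take max(V_cont, immediate exercise) for American.
  V(1,0) = exp(-r*dt) * [p*0.000000 + (1-p)*0.000000] = 0.000000; exercise = 0.000000; V(1,0) = max -> 0.000000
  V(1,1) = exp(-r*dt) * [p*0.000000 + (1-p)*0.029484] = 0.014370; exercise = 0.000000; V(1,1) = max -> 0.014370
  V(0,0) = exp(-r*dt) * [p*0.000000 + (1-p)*0.014370] = 0.007003; exercise = 0.000000; V(0,0) = max -> 0.007003


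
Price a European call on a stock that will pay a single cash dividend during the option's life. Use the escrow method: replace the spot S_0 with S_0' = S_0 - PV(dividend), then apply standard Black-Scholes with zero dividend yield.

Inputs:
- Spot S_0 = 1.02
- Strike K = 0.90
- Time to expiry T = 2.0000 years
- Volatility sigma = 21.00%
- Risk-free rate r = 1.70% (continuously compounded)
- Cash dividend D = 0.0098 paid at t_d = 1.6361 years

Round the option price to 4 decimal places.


Answer: Price = 0.1950

Derivation:
PV(D) = D * exp(-r * t_d) = 0.0098 * 0.97256954 = 0.00953118
S_0' = S_0 - PV(D) = 1.0200 - 0.00953118 = 1.01046882
d1 = (ln(S_0'/K) + (r + sigma^2/2)*T) / (sigma*sqrt(T)) = 0.65281080
d2 = d1 - sigma*sqrt(T) = 0.35582595
exp(-rT) = 0.96657150
N(d1) = 0.74306087; N(d2) = 0.63901454
C = S_0' * N(d1) - K * exp(-rT) * N(d2) = 1.01046882 * 0.74306087 - 0.9000 * 0.96657150 * 0.63901454 = 0.1950


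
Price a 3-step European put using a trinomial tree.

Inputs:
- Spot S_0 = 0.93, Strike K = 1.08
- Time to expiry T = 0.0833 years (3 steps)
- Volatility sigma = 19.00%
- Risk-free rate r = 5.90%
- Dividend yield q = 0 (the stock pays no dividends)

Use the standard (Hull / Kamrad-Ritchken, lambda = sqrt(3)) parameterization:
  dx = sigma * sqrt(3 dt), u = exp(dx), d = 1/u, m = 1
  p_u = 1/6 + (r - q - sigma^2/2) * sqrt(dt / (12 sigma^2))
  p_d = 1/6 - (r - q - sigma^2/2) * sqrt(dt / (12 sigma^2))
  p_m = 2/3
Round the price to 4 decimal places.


dt = T/N = 0.027767; dx = sigma*sqrt(3*dt) = 0.054837
u = exp(dx) = 1.056369; d = 1/u = 0.946639
p_u = 0.177034, p_m = 0.666667, p_d = 0.156299
Discount per step: exp(-r*dt) = 0.998363
Stock lattice S(k, j) with j the centered position index:
  k=0: S(0,+0) = 0.9300
  k=1: S(1,-1) = 0.8804; S(1,+0) = 0.9300; S(1,+1) = 0.9824
  k=2: S(2,-2) = 0.8334; S(2,-1) = 0.8804; S(2,+0) = 0.9300; S(2,+1) = 0.9824; S(2,+2) = 1.0378
  k=3: S(3,-3) = 0.7889; S(3,-2) = 0.8334; S(3,-1) = 0.8804; S(3,+0) = 0.9300; S(3,+1) = 0.9824; S(3,+2) = 1.0378; S(3,+3) = 1.0963
Terminal payoffs V(N, j) = max(K - S_T, 0):
  V(3,-3) = 0.291074; V(3,-2) = 0.246603; V(3,-1) = 0.199626; V(3,+0) = 0.150000; V(3,+1) = 0.097577; V(3,+2) = 0.042199; V(3,+3) = 0.000000
Backward induction: V(k, j) = exp(-r*dt) * [p_u * V(k+1, j+1) + p_m * V(k+1, j) + p_d * V(k+1, j-1)]
  V(2,-2) = exp(-r*dt) * [p_u*0.199626 + p_m*0.246603 + p_d*0.291074] = 0.244836
  V(2,-1) = exp(-r*dt) * [p_u*0.150000 + p_m*0.199626 + p_d*0.246603] = 0.197858
  V(2,+0) = exp(-r*dt) * [p_u*0.097577 + p_m*0.150000 + p_d*0.199626] = 0.148233
  V(2,+1) = exp(-r*dt) * [p_u*0.042199 + p_m*0.097577 + p_d*0.150000] = 0.095810
  V(2,+2) = exp(-r*dt) * [p_u*0.000000 + p_m*0.042199 + p_d*0.097577] = 0.043313
  V(1,-1) = exp(-r*dt) * [p_u*0.148233 + p_m*0.197858 + p_d*0.244836] = 0.196094
  V(1,+0) = exp(-r*dt) * [p_u*0.095810 + p_m*0.148233 + p_d*0.197858] = 0.146468
  V(1,+1) = exp(-r*dt) * [p_u*0.043313 + p_m*0.095810 + p_d*0.148233] = 0.094555
  V(0,+0) = exp(-r*dt) * [p_u*0.094555 + p_m*0.146468 + p_d*0.196094] = 0.144797

Answer: Price = V(0,0) = 0.1448


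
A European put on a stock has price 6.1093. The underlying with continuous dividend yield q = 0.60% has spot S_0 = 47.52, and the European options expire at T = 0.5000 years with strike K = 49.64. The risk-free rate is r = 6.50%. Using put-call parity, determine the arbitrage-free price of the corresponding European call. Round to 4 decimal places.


Put-call parity: C - P = S_0 * exp(-qT) - K * exp(-rT).
S_0 * exp(-qT) = 47.5200 * 0.99700450 = 47.37765363
K * exp(-rT) = 49.6400 * 0.96802245 = 48.05263441
C = P + S*exp(-qT) - K*exp(-rT)
C = 6.1093 + 47.37765363 - 48.05263441 = 5.4343

Answer: Call price = 5.4343
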